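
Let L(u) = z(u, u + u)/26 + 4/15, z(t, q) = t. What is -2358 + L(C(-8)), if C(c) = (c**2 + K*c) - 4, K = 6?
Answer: -459668/195 ≈ -2357.3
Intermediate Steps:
C(c) = -4 + c**2 + 6*c (C(c) = (c**2 + 6*c) - 4 = -4 + c**2 + 6*c)
L(u) = 4/15 + u/26 (L(u) = u/26 + 4/15 = 4/15 + u/26)
-2358 + L(C(-8)) = -2358 + (4/15 + (-4 + (-8)**2 + 6*(-8))/26) = -2358 + (4/15 + (-4 + 64 - 48)/26) = -2358 + (4/15 + (1/26)*12) = -2358 + (4/15 + 6/13) = -2358 + 142/195 = -459668/195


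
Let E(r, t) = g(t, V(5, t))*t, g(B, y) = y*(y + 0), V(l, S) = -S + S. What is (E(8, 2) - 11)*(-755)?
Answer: 8305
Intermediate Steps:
V(l, S) = 0
g(B, y) = y² (g(B, y) = y*y = y²)
E(r, t) = 0 (E(r, t) = 0²*t = 0*t = 0)
(E(8, 2) - 11)*(-755) = (0 - 11)*(-755) = -11*(-755) = 8305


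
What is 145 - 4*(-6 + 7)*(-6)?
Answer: 169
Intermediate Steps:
145 - 4*(-6 + 7)*(-6) = 145 - 4*(-6) = 145 + 24 = 169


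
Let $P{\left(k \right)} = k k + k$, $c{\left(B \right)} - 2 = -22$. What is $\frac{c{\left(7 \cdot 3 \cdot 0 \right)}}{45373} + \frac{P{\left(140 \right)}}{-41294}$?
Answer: $- \frac{448244450}{936816331} \approx -0.47848$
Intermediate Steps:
$c{\left(B \right)} = -20$ ($c{\left(B \right)} = 2 - 22 = -20$)
$P{\left(k \right)} = k + k^{2}$ ($P{\left(k \right)} = k^{2} + k = k + k^{2}$)
$\frac{c{\left(7 \cdot 3 \cdot 0 \right)}}{45373} + \frac{P{\left(140 \right)}}{-41294} = - \frac{20}{45373} + \frac{140 \left(1 + 140\right)}{-41294} = \left(-20\right) \frac{1}{45373} + 140 \cdot 141 \left(- \frac{1}{41294}\right) = - \frac{20}{45373} + 19740 \left(- \frac{1}{41294}\right) = - \frac{20}{45373} - \frac{9870}{20647} = - \frac{448244450}{936816331}$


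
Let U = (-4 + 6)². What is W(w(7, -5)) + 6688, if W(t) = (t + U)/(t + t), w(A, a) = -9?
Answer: 120389/18 ≈ 6688.3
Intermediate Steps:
U = 4 (U = 2² = 4)
W(t) = (4 + t)/(2*t) (W(t) = (t + 4)/(t + t) = (4 + t)/((2*t)) = (4 + t)*(1/(2*t)) = (4 + t)/(2*t))
W(w(7, -5)) + 6688 = (½)*(4 - 9)/(-9) + 6688 = (½)*(-⅑)*(-5) + 6688 = 5/18 + 6688 = 120389/18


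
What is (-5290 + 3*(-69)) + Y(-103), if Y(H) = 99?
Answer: -5398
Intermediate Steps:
(-5290 + 3*(-69)) + Y(-103) = (-5290 + 3*(-69)) + 99 = (-5290 - 207) + 99 = -5497 + 99 = -5398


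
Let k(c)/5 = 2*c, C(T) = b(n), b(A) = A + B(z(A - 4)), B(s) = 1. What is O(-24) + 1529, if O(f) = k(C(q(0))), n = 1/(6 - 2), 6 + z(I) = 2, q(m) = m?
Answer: 3083/2 ≈ 1541.5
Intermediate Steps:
z(I) = -4 (z(I) = -6 + 2 = -4)
n = 1/4 ≈ 0.25000
b(A) = 1 + A (b(A) = A + 1 = 1 + A)
C(T) = 5/4 (C(T) = 1 + 1/4 = 5/4)
k(c) = 10*c (k(c) = 5*(2*c) = 10*c)
O(f) = 25/2 (O(f) = 10*(5/4) = 25/2)
O(-24) + 1529 = 25/2 + 1529 = 3083/2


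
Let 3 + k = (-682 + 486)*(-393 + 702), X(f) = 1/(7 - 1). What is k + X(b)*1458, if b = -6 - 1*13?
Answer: -60324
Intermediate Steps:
b = -19 (b = -6 - 13 = -19)
X(f) = ⅙ (X(f) = 1/6 = ⅙)
k = -60567 (k = -3 + (-682 + 486)*(-393 + 702) = -3 - 196*309 = -3 - 60564 = -60567)
k + X(b)*1458 = -60567 + (⅙)*1458 = -60567 + 243 = -60324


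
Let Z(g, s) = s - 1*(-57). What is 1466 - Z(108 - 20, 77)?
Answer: 1332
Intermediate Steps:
Z(g, s) = 57 + s (Z(g, s) = s + 57 = 57 + s)
1466 - Z(108 - 20, 77) = 1466 - (57 + 77) = 1466 - 1*134 = 1466 - 134 = 1332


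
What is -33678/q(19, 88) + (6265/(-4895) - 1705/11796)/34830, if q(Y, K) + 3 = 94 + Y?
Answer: -123147215275639/402226731720 ≈ -306.16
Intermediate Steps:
q(Y, K) = 91 + Y (q(Y, K) = -3 + (94 + Y) = 91 + Y)
-33678/q(19, 88) + (6265/(-4895) - 1705/11796)/34830 = -33678/(91 + 19) + (6265/(-4895) - 1705/11796)/34830 = -33678/110 + (6265*(-1/4895) - 1705*1/11796)*(1/34830) = -33678*1/110 + (-1253/979 - 1705/11796)*(1/34830) = -16839/55 - 16449583/11548284*1/34830 = -16839/55 - 16449583/402226731720 = -123147215275639/402226731720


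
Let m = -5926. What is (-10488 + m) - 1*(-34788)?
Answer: 18374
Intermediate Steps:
(-10488 + m) - 1*(-34788) = (-10488 - 5926) - 1*(-34788) = -16414 + 34788 = 18374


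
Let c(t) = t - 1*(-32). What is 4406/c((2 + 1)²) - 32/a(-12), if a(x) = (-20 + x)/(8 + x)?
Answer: 4242/41 ≈ 103.46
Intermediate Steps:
c(t) = 32 + t (c(t) = t + 32 = 32 + t)
a(x) = (-20 + x)/(8 + x)
4406/c((2 + 1)²) - 32/a(-12) = 4406/(32 + (2 + 1)²) - 32*(8 - 12)/(-20 - 12) = 4406/(32 + 3²) - 32/(-32/(-4)) = 4406/(32 + 9) - 32/((-¼*(-32))) = 4406/41 - 32/8 = 4406*(1/41) - 32*⅛ = 4406/41 - 4 = 4242/41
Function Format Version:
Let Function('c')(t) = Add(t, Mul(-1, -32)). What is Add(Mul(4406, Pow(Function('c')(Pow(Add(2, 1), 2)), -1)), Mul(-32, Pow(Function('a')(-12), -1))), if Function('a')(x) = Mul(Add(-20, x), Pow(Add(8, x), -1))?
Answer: Rational(4242, 41) ≈ 103.46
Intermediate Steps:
Function('c')(t) = Add(32, t) (Function('c')(t) = Add(t, 32) = Add(32, t))
Function('a')(x) = Mul(Pow(Add(8, x), -1), Add(-20, x))
Add(Mul(4406, Pow(Function('c')(Pow(Add(2, 1), 2)), -1)), Mul(-32, Pow(Function('a')(-12), -1))) = Add(Mul(4406, Pow(Add(32, Pow(Add(2, 1), 2)), -1)), Mul(-32, Pow(Mul(Pow(Add(8, -12), -1), Add(-20, -12)), -1))) = Add(Mul(4406, Pow(Add(32, Pow(3, 2)), -1)), Mul(-32, Pow(Mul(Pow(-4, -1), -32), -1))) = Add(Mul(4406, Pow(Add(32, 9), -1)), Mul(-32, Pow(Mul(Rational(-1, 4), -32), -1))) = Add(Mul(4406, Pow(41, -1)), Mul(-32, Pow(8, -1))) = Add(Mul(4406, Rational(1, 41)), Mul(-32, Rational(1, 8))) = Add(Rational(4406, 41), -4) = Rational(4242, 41)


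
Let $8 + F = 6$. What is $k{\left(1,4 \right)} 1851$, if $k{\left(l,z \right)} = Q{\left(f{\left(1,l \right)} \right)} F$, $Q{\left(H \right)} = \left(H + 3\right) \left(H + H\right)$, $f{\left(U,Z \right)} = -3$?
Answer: $0$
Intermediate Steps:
$Q{\left(H \right)} = 2 H \left(3 + H\right)$ ($Q{\left(H \right)} = \left(3 + H\right) 2 H = 2 H \left(3 + H\right)$)
$F = -2$ ($F = -8 + 6 = -2$)
$k{\left(l,z \right)} = 0$ ($k{\left(l,z \right)} = 2 \left(-3\right) \left(3 - 3\right) \left(-2\right) = 2 \left(-3\right) 0 \left(-2\right) = 0 \left(-2\right) = 0$)
$k{\left(1,4 \right)} 1851 = 0 \cdot 1851 = 0$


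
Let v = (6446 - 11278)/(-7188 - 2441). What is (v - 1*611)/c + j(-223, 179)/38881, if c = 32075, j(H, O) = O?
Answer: -173277271722/12008403654175 ≈ -0.014430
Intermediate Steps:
v = 4832/9629 (v = -4832/(-9629) = -4832*(-1/9629) = 4832/9629 ≈ 0.50182)
(v - 1*611)/c + j(-223, 179)/38881 = (4832/9629 - 1*611)/32075 + 179/38881 = (4832/9629 - 611)*(1/32075) + 179*(1/38881) = -5878487/9629*1/32075 + 179/38881 = -5878487/308850175 + 179/38881 = -173277271722/12008403654175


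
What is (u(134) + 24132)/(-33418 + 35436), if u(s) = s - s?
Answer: 12066/1009 ≈ 11.958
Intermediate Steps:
u(s) = 0
(u(134) + 24132)/(-33418 + 35436) = (0 + 24132)/(-33418 + 35436) = 24132/2018 = 24132*(1/2018) = 12066/1009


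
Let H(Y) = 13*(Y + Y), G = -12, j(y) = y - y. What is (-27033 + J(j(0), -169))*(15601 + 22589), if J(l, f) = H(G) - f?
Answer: -1037851440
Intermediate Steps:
j(y) = 0
H(Y) = 26*Y (H(Y) = 13*(2*Y) = 26*Y)
J(l, f) = -312 - f (J(l, f) = 26*(-12) - f = -312 - f)
(-27033 + J(j(0), -169))*(15601 + 22589) = (-27033 + (-312 - 1*(-169)))*(15601 + 22589) = (-27033 + (-312 + 169))*38190 = (-27033 - 143)*38190 = -27176*38190 = -1037851440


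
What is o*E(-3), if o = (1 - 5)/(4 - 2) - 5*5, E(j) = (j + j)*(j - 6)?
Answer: -1458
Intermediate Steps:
E(j) = 2*j*(-6 + j) (E(j) = (2*j)*(-6 + j) = 2*j*(-6 + j))
o = -27 (o = -4/2 - 25 = -4*½ - 25 = -2 - 25 = -27)
o*E(-3) = -54*(-3)*(-6 - 3) = -54*(-3)*(-9) = -27*54 = -1458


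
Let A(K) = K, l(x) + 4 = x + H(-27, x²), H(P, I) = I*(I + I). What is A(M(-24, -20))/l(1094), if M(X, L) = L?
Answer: -10/1432416411441 ≈ -6.9812e-12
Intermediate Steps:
H(P, I) = 2*I² (H(P, I) = I*(2*I) = 2*I²)
l(x) = -4 + x + 2*x⁴ (l(x) = -4 + (x + 2*(x²)²) = -4 + (x + 2*x⁴) = -4 + x + 2*x⁴)
A(M(-24, -20))/l(1094) = -20/(-4 + 1094 + 2*1094⁴) = -20/(-4 + 1094 + 2*1432416410896) = -20/(-4 + 1094 + 2864832821792) = -20/2864832822882 = -20*1/2864832822882 = -10/1432416411441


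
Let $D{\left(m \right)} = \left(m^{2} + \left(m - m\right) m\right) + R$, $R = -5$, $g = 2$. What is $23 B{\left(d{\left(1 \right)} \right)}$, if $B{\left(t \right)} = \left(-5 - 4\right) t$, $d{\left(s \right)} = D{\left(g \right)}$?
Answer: $207$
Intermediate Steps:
$D{\left(m \right)} = -5 + m^{2}$ ($D{\left(m \right)} = \left(m^{2} + \left(m - m\right) m\right) - 5 = \left(m^{2} + 0 m\right) - 5 = \left(m^{2} + 0\right) - 5 = m^{2} - 5 = -5 + m^{2}$)
$d{\left(s \right)} = -1$ ($d{\left(s \right)} = -5 + 2^{2} = -5 + 4 = -1$)
$B{\left(t \right)} = - 9 t$
$23 B{\left(d{\left(1 \right)} \right)} = 23 \left(\left(-9\right) \left(-1\right)\right) = 23 \cdot 9 = 207$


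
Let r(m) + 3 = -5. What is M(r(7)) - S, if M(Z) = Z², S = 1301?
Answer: -1237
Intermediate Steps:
r(m) = -8 (r(m) = -3 - 5 = -8)
M(r(7)) - S = (-8)² - 1*1301 = 64 - 1301 = -1237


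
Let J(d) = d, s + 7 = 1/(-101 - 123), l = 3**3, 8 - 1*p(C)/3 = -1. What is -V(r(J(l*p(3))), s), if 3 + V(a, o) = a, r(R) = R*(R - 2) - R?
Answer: -529251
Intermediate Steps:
p(C) = 27 (p(C) = 24 - 3*(-1) = 24 + 3 = 27)
l = 27
s = -1569/224 (s = -7 + 1/(-101 - 123) = -7 + 1/(-224) = -7 - 1/224 = -1569/224 ≈ -7.0045)
r(R) = -R + R*(-2 + R) (r(R) = R*(-2 + R) - R = -R + R*(-2 + R))
V(a, o) = -3 + a
-V(r(J(l*p(3))), s) = -(-3 + (27*27)*(-3 + 27*27)) = -(-3 + 729*(-3 + 729)) = -(-3 + 729*726) = -(-3 + 529254) = -1*529251 = -529251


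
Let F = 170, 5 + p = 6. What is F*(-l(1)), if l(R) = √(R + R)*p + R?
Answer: -170 - 170*√2 ≈ -410.42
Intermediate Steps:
p = 1 (p = -5 + 6 = 1)
l(R) = R + √2*√R (l(R) = √(R + R)*1 + R = √(2*R)*1 + R = (√2*√R)*1 + R = √2*√R + R = R + √2*√R)
F*(-l(1)) = 170*(-(1 + √2*√1)) = 170*(-(1 + √2*1)) = 170*(-(1 + √2)) = 170*(-1 - √2) = -170 - 170*√2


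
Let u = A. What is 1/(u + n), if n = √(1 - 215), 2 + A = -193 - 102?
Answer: -297/88423 - I*√214/88423 ≈ -0.0033589 - 0.00016544*I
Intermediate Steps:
A = -297 (A = -2 + (-193 - 102) = -2 - 295 = -297)
u = -297
n = I*√214 (n = √(-214) = I*√214 ≈ 14.629*I)
1/(u + n) = 1/(-297 + I*√214)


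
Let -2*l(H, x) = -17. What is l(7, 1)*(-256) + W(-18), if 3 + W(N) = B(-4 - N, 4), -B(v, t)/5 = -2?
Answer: -2169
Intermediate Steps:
B(v, t) = 10 (B(v, t) = -5*(-2) = 10)
l(H, x) = 17/2 (l(H, x) = -½*(-17) = 17/2)
W(N) = 7 (W(N) = -3 + 10 = 7)
l(7, 1)*(-256) + W(-18) = (17/2)*(-256) + 7 = -2176 + 7 = -2169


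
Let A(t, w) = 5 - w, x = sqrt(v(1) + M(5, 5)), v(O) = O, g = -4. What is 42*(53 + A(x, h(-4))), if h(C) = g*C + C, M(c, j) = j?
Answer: 1932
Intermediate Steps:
h(C) = -3*C (h(C) = -4*C + C = -3*C)
x = sqrt(6) (x = sqrt(1 + 5) = sqrt(6) ≈ 2.4495)
42*(53 + A(x, h(-4))) = 42*(53 + (5 - (-3)*(-4))) = 42*(53 + (5 - 1*12)) = 42*(53 + (5 - 12)) = 42*(53 - 7) = 42*46 = 1932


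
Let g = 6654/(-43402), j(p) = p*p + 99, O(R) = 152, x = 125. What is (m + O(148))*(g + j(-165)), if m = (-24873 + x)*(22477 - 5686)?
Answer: -246398521174446252/21701 ≈ -1.1354e+13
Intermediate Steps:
j(p) = 99 + p² (j(p) = p² + 99 = 99 + p²)
g = -3327/21701 (g = 6654*(-1/43402) = -3327/21701 ≈ -0.15331)
m = -415543668 (m = (-24873 + 125)*(22477 - 5686) = -24748*16791 = -415543668)
(m + O(148))*(g + j(-165)) = (-415543668 + 152)*(-3327/21701 + (99 + (-165)²)) = -415543516*(-3327/21701 + (99 + 27225)) = -415543516*(-3327/21701 + 27324) = -415543516*592954797/21701 = -246398521174446252/21701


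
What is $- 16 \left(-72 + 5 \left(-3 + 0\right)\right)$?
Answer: $1392$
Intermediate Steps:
$- 16 \left(-72 + 5 \left(-3 + 0\right)\right) = - 16 \left(-72 + 5 \left(-3\right)\right) = - 16 \left(-72 - 15\right) = \left(-16\right) \left(-87\right) = 1392$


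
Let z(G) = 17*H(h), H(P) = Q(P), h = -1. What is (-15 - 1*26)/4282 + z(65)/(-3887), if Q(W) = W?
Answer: -86573/16644134 ≈ -0.0052014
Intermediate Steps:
H(P) = P
z(G) = -17 (z(G) = 17*(-1) = -17)
(-15 - 1*26)/4282 + z(65)/(-3887) = (-15 - 1*26)/4282 - 17/(-3887) = (-15 - 26)*(1/4282) - 17*(-1/3887) = -41*1/4282 + 17/3887 = -41/4282 + 17/3887 = -86573/16644134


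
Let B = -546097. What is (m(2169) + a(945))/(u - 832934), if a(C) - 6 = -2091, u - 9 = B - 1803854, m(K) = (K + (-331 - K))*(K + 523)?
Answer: 893137/3182876 ≈ 0.28061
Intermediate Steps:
m(K) = -173113 - 331*K (m(K) = -331*(523 + K) = -173113 - 331*K)
u = -2349942 (u = 9 + (-546097 - 1803854) = 9 - 2349951 = -2349942)
a(C) = -2085 (a(C) = 6 - 2091 = -2085)
(m(2169) + a(945))/(u - 832934) = ((-173113 - 331*2169) - 2085)/(-2349942 - 832934) = ((-173113 - 717939) - 2085)/(-3182876) = (-891052 - 2085)*(-1/3182876) = -893137*(-1/3182876) = 893137/3182876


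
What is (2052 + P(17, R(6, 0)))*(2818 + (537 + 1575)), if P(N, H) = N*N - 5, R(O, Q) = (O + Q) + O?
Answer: 11516480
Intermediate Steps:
R(O, Q) = Q + 2*O
P(N, H) = -5 + N**2 (P(N, H) = N**2 - 5 = -5 + N**2)
(2052 + P(17, R(6, 0)))*(2818 + (537 + 1575)) = (2052 + (-5 + 17**2))*(2818 + (537 + 1575)) = (2052 + (-5 + 289))*(2818 + 2112) = (2052 + 284)*4930 = 2336*4930 = 11516480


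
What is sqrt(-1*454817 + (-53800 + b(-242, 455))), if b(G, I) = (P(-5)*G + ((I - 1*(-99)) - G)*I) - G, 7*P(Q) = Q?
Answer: I*sqrt(7155085)/7 ≈ 382.13*I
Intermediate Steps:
P(Q) = Q/7
b(G, I) = -12*G/7 + I*(99 + I - G) (b(G, I) = (((1/7)*(-5))*G + ((I - 1*(-99)) - G)*I) - G = (-5*G/7 + ((I + 99) - G)*I) - G = (-5*G/7 + ((99 + I) - G)*I) - G = (-5*G/7 + (99 + I - G)*I) - G = (-5*G/7 + I*(99 + I - G)) - G = -12*G/7 + I*(99 + I - G))
sqrt(-1*454817 + (-53800 + b(-242, 455))) = sqrt(-1*454817 + (-53800 + (455**2 + 99*455 - 12/7*(-242) - 1*(-242)*455))) = sqrt(-454817 + (-53800 + (207025 + 45045 + 2904/7 + 110110))) = sqrt(-454817 + (-53800 + 2538164/7)) = sqrt(-454817 + 2161564/7) = sqrt(-1022155/7) = I*sqrt(7155085)/7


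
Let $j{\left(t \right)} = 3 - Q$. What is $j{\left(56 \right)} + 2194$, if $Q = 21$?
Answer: $2176$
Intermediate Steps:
$j{\left(t \right)} = -18$ ($j{\left(t \right)} = 3 - 21 = -18$)
$j{\left(56 \right)} + 2194 = -18 + 2194 = 2176$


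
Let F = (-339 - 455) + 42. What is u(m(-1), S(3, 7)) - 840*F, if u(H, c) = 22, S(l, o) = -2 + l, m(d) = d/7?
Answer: 631702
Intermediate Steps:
m(d) = d/7 (m(d) = d*(⅐) = d/7)
F = -752 (F = -794 + 42 = -752)
u(m(-1), S(3, 7)) - 840*F = 22 - 840*(-752) = 22 + 631680 = 631702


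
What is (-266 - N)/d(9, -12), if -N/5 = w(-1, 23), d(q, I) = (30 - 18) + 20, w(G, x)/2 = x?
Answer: -9/8 ≈ -1.1250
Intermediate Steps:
w(G, x) = 2*x
d(q, I) = 32 (d(q, I) = 12 + 20 = 32)
N = -230 (N = -10*23 = -5*46 = -230)
(-266 - N)/d(9, -12) = (-266 - 1*(-230))/32 = (-266 + 230)*(1/32) = -36*1/32 = -9/8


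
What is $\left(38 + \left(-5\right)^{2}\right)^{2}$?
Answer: $3969$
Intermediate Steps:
$\left(38 + \left(-5\right)^{2}\right)^{2} = \left(38 + 25\right)^{2} = 63^{2} = 3969$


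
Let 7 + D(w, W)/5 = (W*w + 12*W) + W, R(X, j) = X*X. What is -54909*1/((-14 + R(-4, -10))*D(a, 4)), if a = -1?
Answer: -54909/410 ≈ -133.92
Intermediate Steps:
R(X, j) = X**2
D(w, W) = -35 + 65*W + 5*W*w (D(w, W) = -35 + 5*((W*w + 12*W) + W) = -35 + 5*((12*W + W*w) + W) = -35 + 5*(13*W + W*w) = -35 + (65*W + 5*W*w) = -35 + 65*W + 5*W*w)
-54909*1/((-14 + R(-4, -10))*D(a, 4)) = -54909*1/((-14 + (-4)**2)*(-35 + 65*4 + 5*4*(-1))) = -54909*1/((-14 + 16)*(-35 + 260 - 20)) = -54909/(2*205) = -54909/410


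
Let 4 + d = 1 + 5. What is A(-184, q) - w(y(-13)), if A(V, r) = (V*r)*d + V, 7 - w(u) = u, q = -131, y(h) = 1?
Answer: 48018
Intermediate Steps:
w(u) = 7 - u
d = 2 (d = -4 + (1 + 5) = -4 + 6 = 2)
A(V, r) = V + 2*V*r (A(V, r) = (V*r)*2 + V = 2*V*r + V = V + 2*V*r)
A(-184, q) - w(y(-13)) = -184*(1 + 2*(-131)) - (7 - 1*1) = -184*(1 - 262) - (7 - 1) = -184*(-261) - 1*6 = 48024 - 6 = 48018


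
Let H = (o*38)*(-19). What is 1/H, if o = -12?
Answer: 1/8664 ≈ 0.00011542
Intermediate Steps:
H = 8664 (H = -12*38*(-19) = -456*(-19) = 8664)
1/H = 1/8664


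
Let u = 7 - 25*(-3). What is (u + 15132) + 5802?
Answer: 21016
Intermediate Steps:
u = 82 (u = 7 + 75 = 82)
(u + 15132) + 5802 = (82 + 15132) + 5802 = 15214 + 5802 = 21016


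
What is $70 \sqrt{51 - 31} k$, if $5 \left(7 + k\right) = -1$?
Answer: $- 1008 \sqrt{5} \approx -2254.0$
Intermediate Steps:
$k = - \frac{36}{5}$ ($k = -7 + \frac{1}{5} \left(-1\right) = -7 - \frac{1}{5} = - \frac{36}{5} \approx -7.2$)
$70 \sqrt{51 - 31} k = 70 \sqrt{51 - 31} \left(- \frac{36}{5}\right) = 70 \sqrt{20} \left(- \frac{36}{5}\right) = 70 \cdot 2 \sqrt{5} \left(- \frac{36}{5}\right) = 140 \sqrt{5} \left(- \frac{36}{5}\right) = - 1008 \sqrt{5}$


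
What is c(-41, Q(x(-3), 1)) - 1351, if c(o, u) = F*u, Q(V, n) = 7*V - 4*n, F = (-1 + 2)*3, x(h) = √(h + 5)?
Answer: -1363 + 21*√2 ≈ -1333.3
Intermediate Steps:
x(h) = √(5 + h)
F = 3 (F = 1*3 = 3)
Q(V, n) = -4*n + 7*V
c(o, u) = 3*u
c(-41, Q(x(-3), 1)) - 1351 = 3*(-4*1 + 7*√(5 - 3)) - 1351 = 3*(-4 + 7*√2) - 1351 = (-12 + 21*√2) - 1351 = -1363 + 21*√2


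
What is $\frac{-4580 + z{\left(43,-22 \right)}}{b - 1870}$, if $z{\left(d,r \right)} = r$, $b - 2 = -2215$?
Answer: $\frac{1534}{1361} \approx 1.1271$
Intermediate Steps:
$b = -2213$ ($b = 2 - 2215 = -2213$)
$\frac{-4580 + z{\left(43,-22 \right)}}{b - 1870} = \frac{-4580 - 22}{-2213 - 1870} = - \frac{4602}{-4083} = \left(-4602\right) \left(- \frac{1}{4083}\right) = \frac{1534}{1361}$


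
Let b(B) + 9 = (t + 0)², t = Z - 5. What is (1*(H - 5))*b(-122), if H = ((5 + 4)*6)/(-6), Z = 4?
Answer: 112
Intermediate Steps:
t = -1 (t = 4 - 5 = -1)
b(B) = -8 (b(B) = -9 + (-1 + 0)² = -9 + (-1)² = -9 + 1 = -8)
H = -9 (H = (9*6)*(-⅙) = 54*(-⅙) = -9)
(1*(H - 5))*b(-122) = (1*(-9 - 5))*(-8) = (1*(-14))*(-8) = -14*(-8) = 112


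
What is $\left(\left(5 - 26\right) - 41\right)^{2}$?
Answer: $3844$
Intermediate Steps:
$\left(\left(5 - 26\right) - 41\right)^{2} = \left(-21 - 41\right)^{2} = \left(-62\right)^{2} = 3844$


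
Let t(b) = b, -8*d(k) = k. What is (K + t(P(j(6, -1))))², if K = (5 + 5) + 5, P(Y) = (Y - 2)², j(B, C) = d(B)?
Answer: 130321/256 ≈ 509.07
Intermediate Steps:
d(k) = -k/8
j(B, C) = -B/8
P(Y) = (-2 + Y)²
K = 15 (K = 10 + 5 = 15)
(K + t(P(j(6, -1))))² = (15 + (-2 - ⅛*6)²)² = (15 + (-2 - ¾)²)² = (15 + (-11/4)²)² = (15 + 121/16)² = (361/16)² = 130321/256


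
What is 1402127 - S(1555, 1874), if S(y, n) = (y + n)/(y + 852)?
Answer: 3374916260/2407 ≈ 1.4021e+6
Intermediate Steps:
S(y, n) = (n + y)/(852 + y)
1402127 - S(1555, 1874) = 1402127 - (1874 + 1555)/(852 + 1555) = 1402127 - 3429/2407 = 3374916260/2407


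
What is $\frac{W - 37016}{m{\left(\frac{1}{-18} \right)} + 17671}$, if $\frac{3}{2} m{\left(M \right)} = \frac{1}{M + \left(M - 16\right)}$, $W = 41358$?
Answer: $\frac{629590}{2562289} \approx 0.24571$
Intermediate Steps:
$m{\left(M \right)} = \frac{2}{3 \left(-16 + 2 M\right)}$ ($m{\left(M \right)} = \frac{2}{3 \left(M + \left(M - 16\right)\right)} = \frac{2}{3 \left(M + \left(-16 + M\right)\right)} = \frac{2}{3 \left(-16 + 2 M\right)}$)
$\frac{W - 37016}{m{\left(\frac{1}{-18} \right)} + 17671} = \frac{41358 - 37016}{\frac{1}{3 \left(-8 + \frac{1}{-18}\right)} + 17671} = \frac{4342}{\frac{1}{3 \left(-8 - \frac{1}{18}\right)} + 17671} = \frac{4342}{\frac{1}{3 \left(- \frac{145}{18}\right)} + 17671} = \frac{4342}{\frac{1}{3} \left(- \frac{18}{145}\right) + 17671} = \frac{4342}{- \frac{6}{145} + 17671} = \frac{4342}{\frac{2562289}{145}} = 4342 \cdot \frac{145}{2562289} = \frac{629590}{2562289}$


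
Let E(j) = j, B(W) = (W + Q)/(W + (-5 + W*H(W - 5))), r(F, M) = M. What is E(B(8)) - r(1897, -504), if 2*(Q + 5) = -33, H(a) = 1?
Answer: 11061/22 ≈ 502.77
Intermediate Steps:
Q = -43/2 (Q = -5 + (1/2)*(-33) = -5 - 33/2 = -43/2 ≈ -21.500)
B(W) = (-43/2 + W)/(-5 + 2*W) (B(W) = (W - 43/2)/(W + (-5 + W*1)) = (-43/2 + W)/(W + (-5 + W)) = (-43/2 + W)/(-5 + 2*W))
E(B(8)) - r(1897, -504) = (-43 + 2*8)/(2*(-5 + 2*8)) - 1*(-504) = (-43 + 16)/(2*(-5 + 16)) + 504 = (1/2)*(-27)/11 + 504 = (1/2)*(1/11)*(-27) + 504 = -27/22 + 504 = 11061/22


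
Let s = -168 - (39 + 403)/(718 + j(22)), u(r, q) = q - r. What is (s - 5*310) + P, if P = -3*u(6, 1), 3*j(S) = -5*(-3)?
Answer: -1231711/723 ≈ -1703.6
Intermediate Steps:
j(S) = 5 (j(S) = (-5*(-3))/3 = (1/3)*15 = 5)
P = 15 (P = -3*(1 - 1*6) = -3*(1 - 6) = -3*(-5) = 15)
s = -121906/723 (s = -168 - (39 + 403)/(718 + 5) = -168 - 442/723 = -121906/723 ≈ -168.61)
(s - 5*310) + P = (-121906/723 - 5*310) + 15 = (-121906/723 - 1550) + 15 = -1242556/723 + 15 = -1231711/723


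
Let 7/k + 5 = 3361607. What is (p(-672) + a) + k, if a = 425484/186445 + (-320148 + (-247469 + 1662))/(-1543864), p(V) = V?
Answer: -46262826943885583347/69115911410129640 ≈ -669.35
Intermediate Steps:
k = 7/3361602 (k = 7/(-5 + 3361607) = 7/3361602 ≈ 2.0823e-6)
a = 108915558593/41120817640 (a = 425484*(1/186445) + (-320148 - 245807)*(-1/1543864) = 425484/186445 - 565955*(-1/1543864) = 425484/186445 + 565955/1543864 = 108915558593/41120817640 ≈ 2.6487)
(p(-672) + a) + k = (-672 + 108915558593/41120817640) + 7/3361602 = -27524273895487/41120817640 + 7/3361602 = -46262826943885583347/69115911410129640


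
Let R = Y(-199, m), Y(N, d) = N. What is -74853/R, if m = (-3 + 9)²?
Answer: 74853/199 ≈ 376.15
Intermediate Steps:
m = 36 (m = 6² = 36)
R = -199
-74853/R = -74853/(-199) = -74853*(-1/199) = 74853/199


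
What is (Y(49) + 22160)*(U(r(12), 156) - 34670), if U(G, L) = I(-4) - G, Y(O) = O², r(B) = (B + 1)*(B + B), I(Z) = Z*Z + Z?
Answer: -858898170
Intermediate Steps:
I(Z) = Z + Z² (I(Z) = Z² + Z = Z + Z²)
r(B) = 2*B*(1 + B) (r(B) = (1 + B)*(2*B) = 2*B*(1 + B))
U(G, L) = 12 - G (U(G, L) = -4*(1 - 4) - G = -4*(-3) - G = 12 - G)
(Y(49) + 22160)*(U(r(12), 156) - 34670) = (49² + 22160)*((12 - 2*12*(1 + 12)) - 34670) = (2401 + 22160)*((12 - 2*12*13) - 34670) = 24561*((12 - 1*312) - 34670) = 24561*((12 - 312) - 34670) = 24561*(-300 - 34670) = 24561*(-34970) = -858898170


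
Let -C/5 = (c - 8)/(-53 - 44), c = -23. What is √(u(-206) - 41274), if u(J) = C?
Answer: I*√388362101/97 ≈ 203.16*I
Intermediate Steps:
C = -155/97 (C = -5*(-23 - 8)/(-53 - 44) = -(-155)/(-97) = -(-155)*(-1)/97 = -5*31/97 = -155/97 ≈ -1.5979)
u(J) = -155/97
√(u(-206) - 41274) = √(-155/97 - 41274) = √(-4003733/97) = I*√388362101/97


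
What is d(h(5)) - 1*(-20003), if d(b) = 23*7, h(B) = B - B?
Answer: 20164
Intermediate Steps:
h(B) = 0
d(b) = 161
d(h(5)) - 1*(-20003) = 161 - 1*(-20003) = 161 + 20003 = 20164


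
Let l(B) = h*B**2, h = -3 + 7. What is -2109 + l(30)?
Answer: 1491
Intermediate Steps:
h = 4
l(B) = 4*B**2
-2109 + l(30) = -2109 + 4*30**2 = -2109 + 4*900 = -2109 + 3600 = 1491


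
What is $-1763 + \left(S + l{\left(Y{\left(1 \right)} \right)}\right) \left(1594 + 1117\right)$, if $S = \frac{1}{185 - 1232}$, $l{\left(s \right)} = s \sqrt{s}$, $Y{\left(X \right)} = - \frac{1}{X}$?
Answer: $- \frac{1848572}{1047} - 2711 i \approx -1765.6 - 2711.0 i$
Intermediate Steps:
$l{\left(s \right)} = s^{\frac{3}{2}}$
$S = - \frac{1}{1047}$ ($S = \frac{1}{-1047} = - \frac{1}{1047} \approx -0.00095511$)
$-1763 + \left(S + l{\left(Y{\left(1 \right)} \right)}\right) \left(1594 + 1117\right) = -1763 + \left(- \frac{1}{1047} + \left(- 1^{-1}\right)^{\frac{3}{2}}\right) \left(1594 + 1117\right) = -1763 + \left(- \frac{1}{1047} + \left(\left(-1\right) 1\right)^{\frac{3}{2}}\right) 2711 = -1763 + \left(- \frac{1}{1047} + \left(-1\right)^{\frac{3}{2}}\right) 2711 = -1763 + \left(- \frac{1}{1047} - i\right) 2711 = -1763 - \left(\frac{2711}{1047} + 2711 i\right) = - \frac{1848572}{1047} - 2711 i$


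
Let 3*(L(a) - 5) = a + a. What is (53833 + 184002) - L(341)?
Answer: 712808/3 ≈ 2.3760e+5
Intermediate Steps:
L(a) = 5 + 2*a/3 (L(a) = 5 + (a + a)/3 = 5 + (2*a)/3 = 5 + 2*a/3)
(53833 + 184002) - L(341) = (53833 + 184002) - (5 + (⅔)*341) = 237835 - (5 + 682/3) = 237835 - 1*697/3 = 237835 - 697/3 = 712808/3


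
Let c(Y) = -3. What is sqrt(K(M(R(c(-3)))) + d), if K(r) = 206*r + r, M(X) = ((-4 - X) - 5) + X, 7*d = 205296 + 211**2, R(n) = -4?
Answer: 2*sqrt(414358)/7 ≈ 183.92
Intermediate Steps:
d = 249817/7 (d = (205296 + 211**2)/7 = (205296 + 44521)/7 = (1/7)*249817 = 249817/7 ≈ 35688.)
M(X) = -9 (M(X) = (-9 - X) + X = -9)
K(r) = 207*r
sqrt(K(M(R(c(-3)))) + d) = sqrt(207*(-9) + 249817/7) = sqrt(-1863 + 249817/7) = sqrt(236776/7) = 2*sqrt(414358)/7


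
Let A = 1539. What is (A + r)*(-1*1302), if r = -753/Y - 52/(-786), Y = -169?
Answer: -44491981324/22139 ≈ -2.0097e+6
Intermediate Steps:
r = 300323/66417 (r = -753/(-169) - 52/(-786) = -753*(-1/169) - 52*(-1/786) = 753/169 + 26/393 = 300323/66417 ≈ 4.5218)
(A + r)*(-1*1302) = (1539 + 300323/66417)*(-1*1302) = (102516086/66417)*(-1302) = -44491981324/22139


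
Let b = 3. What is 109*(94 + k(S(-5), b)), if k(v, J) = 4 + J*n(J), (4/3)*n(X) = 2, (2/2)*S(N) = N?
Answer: 22345/2 ≈ 11173.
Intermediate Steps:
S(N) = N
n(X) = 3/2 (n(X) = (¾)*2 = 3/2)
k(v, J) = 4 + 3*J/2 (k(v, J) = 4 + J*(3/2) = 4 + 3*J/2)
109*(94 + k(S(-5), b)) = 109*(94 + (4 + (3/2)*3)) = 109*(94 + (4 + 9/2)) = 109*(94 + 17/2) = 109*(205/2) = 22345/2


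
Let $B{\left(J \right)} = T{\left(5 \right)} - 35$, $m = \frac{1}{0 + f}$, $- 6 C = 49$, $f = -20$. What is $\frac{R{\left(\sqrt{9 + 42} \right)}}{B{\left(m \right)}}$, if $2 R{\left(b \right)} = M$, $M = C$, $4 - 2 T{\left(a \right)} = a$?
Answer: $\frac{49}{426} \approx 0.11502$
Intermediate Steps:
$C = - \frac{49}{6}$ ($C = \left(- \frac{1}{6}\right) 49 = - \frac{49}{6} \approx -8.1667$)
$m = - \frac{1}{20}$ ($m = \frac{1}{0 - 20} = \frac{1}{-20} = - \frac{1}{20} \approx -0.05$)
$T{\left(a \right)} = 2 - \frac{a}{2}$
$M = - \frac{49}{6} \approx -8.1667$
$B{\left(J \right)} = - \frac{71}{2}$ ($B{\left(J \right)} = \left(2 - \frac{5}{2}\right) - 35 = - \frac{1}{2} - 35 = - \frac{71}{2}$)
$R{\left(b \right)} = - \frac{49}{12}$ ($R{\left(b \right)} = \frac{1}{2} \left(- \frac{49}{6}\right) = - \frac{49}{12}$)
$\frac{R{\left(\sqrt{9 + 42} \right)}}{B{\left(m \right)}} = - \frac{49}{12 \left(- \frac{71}{2}\right)} = \left(- \frac{49}{12}\right) \left(- \frac{2}{71}\right) = \frac{49}{426}$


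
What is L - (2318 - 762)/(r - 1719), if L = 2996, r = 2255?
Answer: 401075/134 ≈ 2993.1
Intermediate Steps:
L - (2318 - 762)/(r - 1719) = 2996 - (2318 - 762)/(2255 - 1719) = 2996 - 1556/536 = 2996 - 1*389/134 = 2996 - 389/134 = 401075/134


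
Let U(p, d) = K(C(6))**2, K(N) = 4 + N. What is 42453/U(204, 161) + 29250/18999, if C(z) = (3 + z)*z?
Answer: 100551283/7101404 ≈ 14.159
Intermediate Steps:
C(z) = z*(3 + z)
U(p, d) = 3364 (U(p, d) = (4 + 6*(3 + 6))**2 = (4 + 6*9)**2 = (4 + 54)**2 = 58**2 = 3364)
42453/U(204, 161) + 29250/18999 = 42453/3364 + 29250/18999 = 42453*(1/3364) + 29250*(1/18999) = 42453/3364 + 3250/2111 = 100551283/7101404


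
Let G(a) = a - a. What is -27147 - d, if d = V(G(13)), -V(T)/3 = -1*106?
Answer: -27465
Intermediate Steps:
G(a) = 0
V(T) = 318 (V(T) = -(-3)*106 = -3*(-106) = 318)
d = 318
-27147 - d = -27147 - 1*318 = -27147 - 318 = -27465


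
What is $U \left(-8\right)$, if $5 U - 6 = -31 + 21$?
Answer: $\frac{32}{5} \approx 6.4$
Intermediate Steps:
$U = - \frac{4}{5}$ ($U = \frac{6}{5} + \frac{-31 + 21}{5} = \frac{6}{5} + \frac{1}{5} \left(-10\right) = \frac{6}{5} - 2 = - \frac{4}{5} \approx -0.8$)
$U \left(-8\right) = \left(- \frac{4}{5}\right) \left(-8\right) = \frac{32}{5}$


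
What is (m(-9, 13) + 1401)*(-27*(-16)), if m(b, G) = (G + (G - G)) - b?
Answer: 614736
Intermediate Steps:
m(b, G) = G - b (m(b, G) = (G + 0) - b = G - b)
(m(-9, 13) + 1401)*(-27*(-16)) = ((13 - 1*(-9)) + 1401)*(-27*(-16)) = ((13 + 9) + 1401)*432 = (22 + 1401)*432 = 1423*432 = 614736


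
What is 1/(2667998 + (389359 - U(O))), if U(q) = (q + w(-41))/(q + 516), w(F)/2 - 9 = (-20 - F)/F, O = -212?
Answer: 3116/9526726411 ≈ 3.2708e-7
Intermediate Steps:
w(F) = 18 + 2*(-20 - F)/F (w(F) = 18 + 2*((-20 - F)/F) = 18 + 2*(-20 - F)/F)
U(q) = (696/41 + q)/(516 + q) (U(q) = (q + (16 - 40/(-41)))/(q + 516) = (q + (16 - 40*(-1/41)))/(516 + q) = (q + (16 + 40/41))/(516 + q) = (q + 696/41)/(516 + q) = (696/41 + q)/(516 + q))
1/(2667998 + (389359 - U(O))) = 1/(2667998 + (389359 - (696/41 - 212)/(516 - 212))) = 1/(2667998 + (389359 - (-7996)/(304*41))) = 1/(2667998 + (389359 - 1*(-1999/3116))) = 1/(2667998 + (389359 + 1999/3116)) = 1/(2667998 + 1213244643/3116) = 1/(9526726411/3116) = 3116/9526726411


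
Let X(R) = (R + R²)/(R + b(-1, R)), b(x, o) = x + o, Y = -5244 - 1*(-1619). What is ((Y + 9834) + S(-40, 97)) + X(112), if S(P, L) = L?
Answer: 1418894/223 ≈ 6362.8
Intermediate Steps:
Y = -3625 (Y = -5244 + 1619 = -3625)
b(x, o) = o + x
X(R) = (R + R²)/(-1 + 2*R) (X(R) = (R + R²)/(R + (R - 1)) = (R + R²)/(R + (-1 + R)) = (R + R²)/(-1 + 2*R))
((Y + 9834) + S(-40, 97)) + X(112) = ((-3625 + 9834) + 97) + 112*(1 + 112)/(-1 + 2*112) = (6209 + 97) + 112*113/(-1 + 224) = 6306 + 112*113/223 = 6306 + 112*(1/223)*113 = 6306 + 12656/223 = 1418894/223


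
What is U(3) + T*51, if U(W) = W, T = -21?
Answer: -1068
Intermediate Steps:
U(3) + T*51 = 3 - 21*51 = 3 - 1071 = -1068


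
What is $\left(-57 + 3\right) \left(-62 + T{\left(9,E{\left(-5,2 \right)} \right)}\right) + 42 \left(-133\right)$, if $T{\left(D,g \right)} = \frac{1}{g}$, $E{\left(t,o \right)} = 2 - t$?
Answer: $- \frac{15720}{7} \approx -2245.7$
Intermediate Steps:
$\left(-57 + 3\right) \left(-62 + T{\left(9,E{\left(-5,2 \right)} \right)}\right) + 42 \left(-133\right) = \left(-57 + 3\right) \left(-62 + \frac{1}{2 - -5}\right) + 42 \left(-133\right) = - 54 \left(-62 + \frac{1}{2 + 5}\right) - 5586 = - 54 \left(-62 + \frac{1}{7}\right) - 5586 = \left(-54\right) \left(- \frac{433}{7}\right) - 5586 = \frac{23382}{7} - 5586 = - \frac{15720}{7}$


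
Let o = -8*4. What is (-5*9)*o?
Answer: 1440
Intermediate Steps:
o = -32
(-5*9)*o = -5*9*(-32) = -45*(-32) = 1440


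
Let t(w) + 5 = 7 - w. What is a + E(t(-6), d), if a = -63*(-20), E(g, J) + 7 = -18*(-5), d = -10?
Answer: 1343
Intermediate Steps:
t(w) = 2 - w (t(w) = -5 + (7 - w) = 2 - w)
E(g, J) = 83 (E(g, J) = -7 - 18*(-5) = -7 + 90 = 83)
a = 1260
a + E(t(-6), d) = 1260 + 83 = 1343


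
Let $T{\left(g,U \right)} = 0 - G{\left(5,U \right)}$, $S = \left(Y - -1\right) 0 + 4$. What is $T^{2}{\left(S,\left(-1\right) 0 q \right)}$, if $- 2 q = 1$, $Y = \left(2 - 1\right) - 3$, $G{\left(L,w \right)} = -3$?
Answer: $9$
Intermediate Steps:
$Y = -2$ ($Y = 1 - 3 = -2$)
$S = 4$ ($S = \left(-2 - -1\right) 0 + 4 = \left(-2 + 1\right) 0 + 4 = \left(-1\right) 0 + 4 = 0 + 4 = 4$)
$q = - \frac{1}{2}$ ($q = \left(- \frac{1}{2}\right) 1 = - \frac{1}{2} \approx -0.5$)
$T{\left(g,U \right)} = 3$ ($T{\left(g,U \right)} = 0 - -3 = 0 + 3 = 3$)
$T^{2}{\left(S,\left(-1\right) 0 q \right)} = 3^{2} = 9$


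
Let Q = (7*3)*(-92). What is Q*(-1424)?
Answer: 2751168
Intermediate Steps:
Q = -1932 (Q = 21*(-92) = -1932)
Q*(-1424) = -1932*(-1424) = 2751168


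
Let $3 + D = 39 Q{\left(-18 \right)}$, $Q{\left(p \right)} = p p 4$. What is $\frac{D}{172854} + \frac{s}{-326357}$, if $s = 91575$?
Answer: $\frac{221768029}{18804037626} \approx 0.011794$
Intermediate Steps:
$Q{\left(p \right)} = 4 p^{2}$ ($Q{\left(p \right)} = p^{2} \cdot 4 = 4 p^{2}$)
$D = 50541$ ($D = -3 + 39 \cdot 4 \left(-18\right)^{2} = -3 + 39 \cdot 4 \cdot 324 = -3 + 39 \cdot 1296 = -3 + 50544 = 50541$)
$\frac{D}{172854} + \frac{s}{-326357} = \frac{50541}{172854} + \frac{91575}{-326357} = 50541 \cdot \frac{1}{172854} + 91575 \left(- \frac{1}{326357}\right) = \frac{16847}{57618} - \frac{91575}{326357} = \frac{221768029}{18804037626}$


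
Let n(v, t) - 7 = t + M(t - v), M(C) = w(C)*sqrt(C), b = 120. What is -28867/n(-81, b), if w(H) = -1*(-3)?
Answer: -3666109/14320 + 86601*sqrt(201)/14320 ≈ -170.27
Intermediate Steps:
w(H) = 3
M(C) = 3*sqrt(C)
n(v, t) = 7 + t + 3*sqrt(t - v) (n(v, t) = 7 + (t + 3*sqrt(t - v)) = 7 + t + 3*sqrt(t - v))
-28867/n(-81, b) = -28867/(7 + 120 + 3*sqrt(120 - 1*(-81))) = -28867/(7 + 120 + 3*sqrt(120 + 81)) = -28867/(7 + 120 + 3*sqrt(201)) = -28867/(127 + 3*sqrt(201))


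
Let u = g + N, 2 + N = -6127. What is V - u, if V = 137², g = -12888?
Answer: 37786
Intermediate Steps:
N = -6129 (N = -2 - 6127 = -6129)
u = -19017 (u = -12888 - 6129 = -19017)
V = 18769
V - u = 18769 - 1*(-19017) = 18769 + 19017 = 37786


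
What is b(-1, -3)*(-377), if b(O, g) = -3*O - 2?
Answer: -377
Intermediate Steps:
b(O, g) = -2 - 3*O
b(-1, -3)*(-377) = (-2 - 3*(-1))*(-377) = (-2 + 3)*(-377) = 1*(-377) = -377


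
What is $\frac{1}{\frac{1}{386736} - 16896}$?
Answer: $- \frac{386736}{6534291455} \approx -5.9186 \cdot 10^{-5}$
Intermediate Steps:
$\frac{1}{\frac{1}{386736} - 16896} = \frac{1}{- \frac{6534291455}{386736}} = - \frac{386736}{6534291455}$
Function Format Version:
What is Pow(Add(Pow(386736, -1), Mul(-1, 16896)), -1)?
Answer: Rational(-386736, 6534291455) ≈ -5.9186e-5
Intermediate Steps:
Pow(Add(Pow(386736, -1), Mul(-1, 16896)), -1) = Pow(Add(Rational(1, 386736), -16896), -1) = Pow(Rational(-6534291455, 386736), -1) = Rational(-386736, 6534291455)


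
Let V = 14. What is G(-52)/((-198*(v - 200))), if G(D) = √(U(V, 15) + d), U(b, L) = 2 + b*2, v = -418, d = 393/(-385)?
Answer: √4295445/47110140 ≈ 4.3994e-5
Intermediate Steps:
d = -393/385 (d = 393*(-1/385) = -393/385 ≈ -1.0208)
U(b, L) = 2 + 2*b
G(D) = √4295445/385 (G(D) = √((2 + 2*14) - 393/385) = √((2 + 28) - 393/385) = √(30 - 393/385) = √(11157/385) = √4295445/385)
G(-52)/((-198*(v - 200))) = (√4295445/385)/((-198*(-418 - 200))) = (√4295445/385)/((-198*(-618))) = (√4295445/385)/122364 = (√4295445/385)*(1/122364) = √4295445/47110140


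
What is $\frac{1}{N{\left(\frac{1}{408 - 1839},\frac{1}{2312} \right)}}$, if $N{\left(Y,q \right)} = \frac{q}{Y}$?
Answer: $- \frac{2312}{1431} \approx -1.6157$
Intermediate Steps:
$\frac{1}{N{\left(\frac{1}{408 - 1839},\frac{1}{2312} \right)}} = \frac{1}{\frac{1}{2312} \frac{1}{\frac{1}{408 - 1839}}} = \frac{1}{\frac{1}{2312} \frac{1}{\frac{1}{-1431}}} = \frac{1}{\frac{1}{2312} \frac{1}{- \frac{1}{1431}}} = \frac{1}{\frac{1}{2312} \left(-1431\right)} = \frac{1}{- \frac{1431}{2312}} = - \frac{2312}{1431}$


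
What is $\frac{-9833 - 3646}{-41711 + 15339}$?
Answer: $\frac{13479}{26372} \approx 0.51111$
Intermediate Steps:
$\frac{-9833 - 3646}{-41711 + 15339} = \frac{-9833 + \left(-25103 + 21457\right)}{-26372} = \left(-9833 - 3646\right) \left(- \frac{1}{26372}\right) = \left(-13479\right) \left(- \frac{1}{26372}\right) = \frac{13479}{26372}$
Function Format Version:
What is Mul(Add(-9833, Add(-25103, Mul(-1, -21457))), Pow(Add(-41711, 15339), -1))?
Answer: Rational(13479, 26372) ≈ 0.51111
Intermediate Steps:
Mul(Add(-9833, Add(-25103, Mul(-1, -21457))), Pow(Add(-41711, 15339), -1)) = Mul(Add(-9833, Add(-25103, 21457)), Pow(-26372, -1)) = Mul(Add(-9833, -3646), Rational(-1, 26372)) = Mul(-13479, Rational(-1, 26372)) = Rational(13479, 26372)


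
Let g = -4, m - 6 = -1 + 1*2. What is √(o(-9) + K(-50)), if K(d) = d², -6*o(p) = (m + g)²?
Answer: √9994/2 ≈ 49.985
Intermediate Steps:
m = 7 (m = 6 + (-1 + 1*2) = 6 + (-1 + 2) = 6 + 1 = 7)
o(p) = -3/2 (o(p) = -(7 - 4)²/6 = -⅙*3² = -⅙*9 = -3/2)
√(o(-9) + K(-50)) = √(-3/2 + (-50)²) = √(-3/2 + 2500) = √(4997/2) = √9994/2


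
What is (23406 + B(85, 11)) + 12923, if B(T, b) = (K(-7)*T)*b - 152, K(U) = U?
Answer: 29632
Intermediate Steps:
B(T, b) = -152 - 7*T*b (B(T, b) = (-7*T)*b - 152 = -7*T*b - 152 = -152 - 7*T*b)
(23406 + B(85, 11)) + 12923 = (23406 + (-152 - 7*85*11)) + 12923 = (23406 + (-152 - 6545)) + 12923 = (23406 - 6697) + 12923 = 16709 + 12923 = 29632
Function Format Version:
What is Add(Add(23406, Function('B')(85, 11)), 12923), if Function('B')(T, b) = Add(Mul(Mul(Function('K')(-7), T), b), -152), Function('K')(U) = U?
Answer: 29632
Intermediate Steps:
Function('B')(T, b) = Add(-152, Mul(-7, T, b)) (Function('B')(T, b) = Add(Mul(Mul(-7, T), b), -152) = Add(Mul(-7, T, b), -152) = Add(-152, Mul(-7, T, b)))
Add(Add(23406, Function('B')(85, 11)), 12923) = Add(Add(23406, Add(-152, Mul(-7, 85, 11))), 12923) = Add(Add(23406, Add(-152, -6545)), 12923) = Add(Add(23406, -6697), 12923) = Add(16709, 12923) = 29632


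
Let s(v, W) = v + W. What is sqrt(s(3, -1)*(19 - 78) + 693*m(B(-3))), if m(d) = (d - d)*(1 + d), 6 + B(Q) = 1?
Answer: I*sqrt(118) ≈ 10.863*I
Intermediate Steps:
B(Q) = -5 (B(Q) = -6 + 1 = -5)
s(v, W) = W + v
m(d) = 0 (m(d) = 0*(1 + d) = 0)
sqrt(s(3, -1)*(19 - 78) + 693*m(B(-3))) = sqrt((-1 + 3)*(19 - 78) + 693*0) = sqrt(2*(-59) + 0) = sqrt(-118 + 0) = sqrt(-118) = I*sqrt(118)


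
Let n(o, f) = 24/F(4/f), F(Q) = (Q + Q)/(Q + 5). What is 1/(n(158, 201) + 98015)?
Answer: 1/101042 ≈ 9.8969e-6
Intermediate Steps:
F(Q) = 2*Q/(5 + Q) (F(Q) = (2*Q)/(5 + Q) = 2*Q/(5 + Q))
n(o, f) = 3*f*(5 + 4/f) (n(o, f) = 24/((2*(4/f)/(5 + 4/f))) = 24/((8/(f*(5 + 4/f)))) = 24*(f*(5 + 4/f)/8) = 3*f*(5 + 4/f))
1/(n(158, 201) + 98015) = 1/((12 + 15*201) + 98015) = 1/((12 + 3015) + 98015) = 1/(3027 + 98015) = 1/101042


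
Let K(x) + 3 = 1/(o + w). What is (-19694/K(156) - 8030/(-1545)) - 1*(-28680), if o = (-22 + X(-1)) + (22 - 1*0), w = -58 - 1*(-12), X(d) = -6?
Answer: 1708048174/48513 ≈ 35208.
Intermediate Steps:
w = -46 (w = -58 + 12 = -46)
o = -6 (o = (-22 - 6) + (22 - 1*0) = -28 + (22 + 0) = -28 + 22 = -6)
K(x) = -157/52 (K(x) = -3 + 1/(-6 - 46) = -3 + 1/(-52) = -3 - 1/52 = -157/52)
(-19694/K(156) - 8030/(-1545)) - 1*(-28680) = (-19694/(-157/52) - 8030/(-1545)) - 1*(-28680) = (-19694*(-52/157) - 8030*(-1/1545)) + 28680 = (1024088/157 + 1606/309) + 28680 = 316695334/48513 + 28680 = 1708048174/48513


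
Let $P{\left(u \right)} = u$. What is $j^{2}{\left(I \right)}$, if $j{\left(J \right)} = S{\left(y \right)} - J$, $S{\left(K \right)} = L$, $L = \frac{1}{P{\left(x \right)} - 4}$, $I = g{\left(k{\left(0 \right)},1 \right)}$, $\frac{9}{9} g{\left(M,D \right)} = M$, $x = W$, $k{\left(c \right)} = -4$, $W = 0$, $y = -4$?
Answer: $\frac{225}{16} \approx 14.063$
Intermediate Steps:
$x = 0$
$g{\left(M,D \right)} = M$
$I = -4$
$L = - \frac{1}{4}$ ($L = \frac{1}{0 - 4} = \frac{1}{-4} = - \frac{1}{4} \approx -0.25$)
$S{\left(K \right)} = - \frac{1}{4}$
$j{\left(J \right)} = - \frac{1}{4} - J$
$j^{2}{\left(I \right)} = \left(- \frac{1}{4} - -4\right)^{2} = \left(- \frac{1}{4} + 4\right)^{2} = \left(\frac{15}{4}\right)^{2} = \frac{225}{16}$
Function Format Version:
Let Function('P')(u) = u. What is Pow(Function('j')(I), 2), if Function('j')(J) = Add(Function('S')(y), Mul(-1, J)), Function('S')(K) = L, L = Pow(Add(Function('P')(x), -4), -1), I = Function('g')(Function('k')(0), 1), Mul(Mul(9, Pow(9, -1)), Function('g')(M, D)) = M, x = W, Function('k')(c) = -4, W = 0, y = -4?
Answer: Rational(225, 16) ≈ 14.063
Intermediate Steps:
x = 0
Function('g')(M, D) = M
I = -4
L = Rational(-1, 4) (L = Pow(Add(0, -4), -1) = Pow(-4, -1) = Rational(-1, 4) ≈ -0.25000)
Function('S')(K) = Rational(-1, 4)
Function('j')(J) = Add(Rational(-1, 4), Mul(-1, J))
Pow(Function('j')(I), 2) = Pow(Add(Rational(-1, 4), Mul(-1, -4)), 2) = Pow(Add(Rational(-1, 4), 4), 2) = Pow(Rational(15, 4), 2) = Rational(225, 16)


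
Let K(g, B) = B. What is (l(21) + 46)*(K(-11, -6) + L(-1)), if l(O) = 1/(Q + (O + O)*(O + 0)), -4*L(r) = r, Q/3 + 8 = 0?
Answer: -907787/3432 ≈ -264.51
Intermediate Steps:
Q = -24 (Q = -24 + 3*0 = -24 + 0 = -24)
L(r) = -r/4
l(O) = 1/(-24 + 2*O²) (l(O) = 1/(-24 + (O + O)*(O + 0)) = 1/(-24 + (2*O)*O) = 1/(-24 + 2*O²))
(l(21) + 46)*(K(-11, -6) + L(-1)) = (1/(2*(-12 + 21²)) + 46)*(-6 - ¼*(-1)) = (1/(2*(-12 + 441)) + 46)*(-6 + ¼) = ((½)/429 + 46)*(-23/4) = ((½)*(1/429) + 46)*(-23/4) = (1/858 + 46)*(-23/4) = (39469/858)*(-23/4) = -907787/3432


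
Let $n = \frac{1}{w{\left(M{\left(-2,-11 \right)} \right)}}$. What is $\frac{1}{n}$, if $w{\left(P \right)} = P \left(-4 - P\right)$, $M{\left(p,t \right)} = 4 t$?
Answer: $-1760$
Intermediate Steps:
$n = - \frac{1}{1760}$ ($n = \frac{1}{\left(-1\right) 4 \left(-11\right) \left(4 + 4 \left(-11\right)\right)} = \frac{1}{\left(-1\right) \left(-44\right) \left(4 - 44\right)} = \frac{1}{\left(-1\right) \left(-44\right) \left(-40\right)} = \frac{1}{-1760} = - \frac{1}{1760} \approx -0.00056818$)
$\frac{1}{n} = \frac{1}{- \frac{1}{1760}} = -1760$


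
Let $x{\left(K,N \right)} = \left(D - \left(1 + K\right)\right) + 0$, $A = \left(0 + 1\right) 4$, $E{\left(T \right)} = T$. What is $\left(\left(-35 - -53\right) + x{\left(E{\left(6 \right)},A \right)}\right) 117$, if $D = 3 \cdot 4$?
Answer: $2691$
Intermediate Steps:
$D = 12$
$A = 4$ ($A = 1 \cdot 4 = 4$)
$x{\left(K,N \right)} = 11 - K$ ($x{\left(K,N \right)} = \left(12 - \left(1 + K\right)\right) + 0 = \left(11 - K\right) + 0 = 11 - K$)
$\left(\left(-35 - -53\right) + x{\left(E{\left(6 \right)},A \right)}\right) 117 = \left(\left(-35 - -53\right) + \left(11 - 6\right)\right) 117 = \left(\left(-35 + 53\right) + \left(11 - 6\right)\right) 117 = \left(18 + 5\right) 117 = 23 \cdot 117 = 2691$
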